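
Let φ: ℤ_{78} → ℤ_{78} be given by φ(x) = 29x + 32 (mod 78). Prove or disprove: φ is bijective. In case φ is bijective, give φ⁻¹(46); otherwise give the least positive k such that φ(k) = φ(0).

22

If φ(u) = φ(v), then 29u ≡ 29v (mod 78). Because gcd(29, 78) = 1, we may cancel 29 to get u ≡ v (mod 78).
We now compute 29⁻¹ mod 78 explicitly. Euclid's algorithm: 78 = 2·29 + 20, 29 = 1·20 + 9, 20 = 2·9 + 2, 9 = 4·2 + 1; back-substituting gives 1 = 35·29 − 13·78, so 29⁻¹ ≡ 35 (mod 78).
Then y ↦ 35(y − 32) is a two-sided inverse to φ, so every y ∈ ℤ_{78} has a preimage.
So φ is bijective.
Since φ is bijective, we compute φ⁻¹(46): solve 29x + 32 ≡ 46 (mod 78), i.e. 29x ≡ 14 (mod 78).
Multiplying by 29⁻¹ = 35 gives x ≡ 35·14 = 490 = 6·78 + 22 ≡ 22 (mod 78).
Check: φ(22) = 29·22 + 32 = 670 = 8·78 + 46 ≡ 46 (mod 78).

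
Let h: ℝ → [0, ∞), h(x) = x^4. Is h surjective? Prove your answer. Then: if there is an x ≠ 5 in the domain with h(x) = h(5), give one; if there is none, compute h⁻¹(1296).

For any y ∈ [0, ∞), x = y^{1/4} ∈ ℝ satisfies x^4 = y, so h is surjective.
For the follow-up, such an x exists: taking x = −5 ∈ ℝ gives h(−5) = 625 = h(5) with −5 ≠ 5.

-5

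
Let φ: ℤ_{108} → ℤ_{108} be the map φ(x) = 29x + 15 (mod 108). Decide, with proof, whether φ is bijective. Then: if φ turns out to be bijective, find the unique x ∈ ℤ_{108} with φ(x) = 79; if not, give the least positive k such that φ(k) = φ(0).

By definition, φ is injective when φ(a) = φ(b) forces a = b.
If φ(a) = φ(b), then 29a ≡ 29b (mod 108). Because gcd(29, 108) = 1, we may cancel 29 to get a ≡ b (mod 108).
We now compute 29⁻¹ mod 108 explicitly. Euclid's algorithm: 108 = 3·29 + 21, 29 = 1·21 + 8, 21 = 2·8 + 5, 8 = 1·5 + 3, 5 = 1·3 + 2, 3 = 1·2 + 1; back-substituting gives 1 = 41·29 − 11·108, so 29⁻¹ ≡ 41 (mod 108).
Then y ↦ 41(y − 15) is a two-sided inverse to φ, so every y ∈ ℤ_{108} has a preimage.
Hence φ is bijective.
Since φ is bijective, we compute φ⁻¹(79): solve 29x + 15 ≡ 79 (mod 108), i.e. 29x ≡ 64 (mod 108).
Multiplying by 29⁻¹ = 41 gives x ≡ 41·64 = 2624 = 24·108 + 32 ≡ 32 (mod 108).
Check: φ(32) = 29·32 + 15 = 943 = 8·108 + 79 ≡ 79 (mod 108).

32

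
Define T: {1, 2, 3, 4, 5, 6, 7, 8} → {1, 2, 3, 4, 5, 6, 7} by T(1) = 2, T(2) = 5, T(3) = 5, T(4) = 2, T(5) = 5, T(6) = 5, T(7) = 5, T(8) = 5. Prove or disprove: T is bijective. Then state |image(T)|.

2

T(2) = 5 = T(3) with 2 ≠ 3, so T is not injective, hence not bijective.
The image of T is {2, 5}, which has 2 elements.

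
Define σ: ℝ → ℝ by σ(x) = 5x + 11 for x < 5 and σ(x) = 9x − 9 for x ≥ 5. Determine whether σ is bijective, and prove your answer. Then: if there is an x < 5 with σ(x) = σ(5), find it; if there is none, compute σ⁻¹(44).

53/9

Both pieces are strictly increasing (slopes 5 and 9), so each is injective on its own interval.
The left piece maps (−∞, 5) onto (−∞, 36); the right piece maps [5, ∞) onto [36, ∞).
Since 36 = 36, the images partition ℝ: σ is injective and surjective, hence bijective.
Because the two images are disjoint, no x < 5 has σ(x) = σ(5), so we compute σ⁻¹(44): 44 lies in [36, ∞), so solve 9x − 9 = 44: x = (44 + 9)/9 = 53/9.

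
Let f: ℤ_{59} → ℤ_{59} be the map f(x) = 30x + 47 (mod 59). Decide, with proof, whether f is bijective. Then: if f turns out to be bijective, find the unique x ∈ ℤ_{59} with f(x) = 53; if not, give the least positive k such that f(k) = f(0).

12

If f(u) = f(v), then 30u ≡ 30v (mod 59). Because gcd(30, 59) = 1, we may cancel 30 to get u ≡ v (mod 59).
We now compute 30⁻¹ mod 59 explicitly. Euclid's algorithm: 59 = 1·30 + 29, 30 = 1·29 + 1; back-substituting gives 1 = 2·30 − 1·59, so 30⁻¹ ≡ 2 (mod 59).
Then y ↦ 2(y − 47) is a two-sided inverse to f, so every y ∈ ℤ_{59} has a preimage.
So f is bijective.
Since f is bijective, we compute f⁻¹(53): solve 30x + 47 ≡ 53 (mod 59), i.e. 30x ≡ 6 (mod 59).
Multiplying by 30⁻¹ = 2 gives x ≡ 2·6 = 12 ≡ 12 (mod 59).
Check: f(12) = 30·12 + 47 = 407 = 6·59 + 53 ≡ 53 (mod 59).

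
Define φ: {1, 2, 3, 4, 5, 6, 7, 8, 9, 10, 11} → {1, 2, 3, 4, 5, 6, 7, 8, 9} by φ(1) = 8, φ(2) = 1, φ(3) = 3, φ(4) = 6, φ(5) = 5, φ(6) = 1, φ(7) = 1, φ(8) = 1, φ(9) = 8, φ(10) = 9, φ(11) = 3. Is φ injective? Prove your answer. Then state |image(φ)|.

6

φ(2) = 1 = φ(6) with 2 ≠ 6, so φ is not injective.
The image of φ is {1, 3, 5, 6, 8, 9}, which has 6 elements.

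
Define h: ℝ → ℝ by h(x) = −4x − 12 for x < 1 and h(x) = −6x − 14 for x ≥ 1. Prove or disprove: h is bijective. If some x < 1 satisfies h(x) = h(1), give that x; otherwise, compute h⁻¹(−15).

Both pieces are strictly decreasing (slopes −4 and −6), so each is injective on its own interval.
The left piece maps (−∞, 1) onto (−16, ∞); the right piece maps [1, ∞) onto (−∞, −20].
The images leave a gap (−16 has no preimage), so h is not surjective, hence not bijective.
Because the two images are disjoint, no x < 1 has h(x) = h(1), so we compute h⁻¹(−15): −15 lies in (−16, ∞), so solve −4x − 12 = −15: x = (−15 + 12)/(−4) = 3/4.

3/4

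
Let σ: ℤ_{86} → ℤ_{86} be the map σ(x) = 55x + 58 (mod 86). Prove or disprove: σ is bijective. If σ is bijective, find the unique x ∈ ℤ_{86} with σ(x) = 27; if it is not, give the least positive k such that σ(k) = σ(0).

If σ(s) = σ(t), then 55s ≡ 55t (mod 86). Because gcd(55, 86) = 1, we may cancel 55 to get s ≡ t (mod 86).
We now compute 55⁻¹ mod 86 explicitly. Euclid's algorithm: 86 = 1·55 + 31, 55 = 1·31 + 24, 31 = 1·24 + 7, 24 = 3·7 + 3, 7 = 2·3 + 1; back-substituting gives 1 = 61·55 − 39·86, so 55⁻¹ ≡ 61 (mod 86).
Then y ↦ 61(y − 58) is a two-sided inverse to σ, so every y ∈ ℤ_{86} has a preimage.
Therefore σ is bijective.
Since σ is bijective, we compute σ⁻¹(27): solve 55x + 58 ≡ 27 (mod 86), i.e. 55x ≡ 55 (mod 86).
Multiplying by 55⁻¹ = 61 gives x ≡ 61·55 = 3355 = 39·86 + 1 ≡ 1 (mod 86).
Check: σ(1) = 55·1 + 58 = 113 = 1·86 + 27 ≡ 27 (mod 86).

1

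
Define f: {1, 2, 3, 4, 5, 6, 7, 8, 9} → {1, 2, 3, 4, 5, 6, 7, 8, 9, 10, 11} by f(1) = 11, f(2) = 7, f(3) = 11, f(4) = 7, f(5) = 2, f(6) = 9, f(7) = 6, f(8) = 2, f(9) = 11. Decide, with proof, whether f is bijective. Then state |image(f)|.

f(1) = 11 = f(3) with 1 ≠ 3, so f is not injective, hence not bijective.
The image of f is {2, 6, 7, 9, 11}, which has 5 elements.

5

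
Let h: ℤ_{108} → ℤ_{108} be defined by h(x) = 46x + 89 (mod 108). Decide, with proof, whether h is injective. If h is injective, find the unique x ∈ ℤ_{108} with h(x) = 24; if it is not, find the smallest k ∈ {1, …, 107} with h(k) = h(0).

We have gcd(46, 108) = 2 > 1. Taking x_1 = 0 and x_2 = 54: h(0) = 89 and h(54) = 46·54 + 89 = 2573 ≡ 89 (mod 108).
So h(0) = h(54) while 0 ≠ 54, therefore h is not injective.
Since h is not injective, we find the least positive k with h(k) = h(0): this means 46k ≡ 0 (mod 108), i.e. 108 ∣ 46k. Since gcd(46, 108) = 2, dividing through by 2 this holds exactly when 54 ∣ 23k, and as gcd(23, 54) = 1, exactly when 54 ∣ k.
The smallest positive such k is 54.

54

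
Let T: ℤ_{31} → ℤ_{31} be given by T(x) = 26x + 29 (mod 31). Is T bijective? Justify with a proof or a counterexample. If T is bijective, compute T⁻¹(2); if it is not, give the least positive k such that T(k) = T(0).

24

Recall that injectivity means: for all a, b in the domain, T(a) = T(b) implies a = b.
Suppose T(a) = T(b) in ℤ_{31}. Then 26a + 29 ≡ 26b + 29 (mod 31), thus 26(a − b) ≡ 0 (mod 31).
Since gcd(26, 31) = 1, 26 is invertible modulo 31, so a − b ≡ 0 (mod 31), i.e. a = b.
We now compute 26⁻¹ mod 31 explicitly. Euclid's algorithm: 31 = 1·26 + 5, 26 = 5·5 + 1; back-substituting gives 1 = 6·26 − 5·31, so 26⁻¹ ≡ 6 (mod 31).
For any y ∈ ℤ_{31}, x = 6(y − 29) mod 31 satisfies T(x) = 26·6(y − 29) + 29 ≡ y (since 26·6 ≡ 1 mod 31). So every y has a preimage.
Thus T is bijective.
Since T is bijective, we find T⁻¹(2): we need 26x ≡ 2 − 29 ≡ 4 (mod 31). Using 26⁻¹ = 6: x ≡ 6·4 = 24, so x = 24.
Check: T(24) = 26·24 + 29 = 653 = 21·31 + 2 ≡ 2 (mod 31).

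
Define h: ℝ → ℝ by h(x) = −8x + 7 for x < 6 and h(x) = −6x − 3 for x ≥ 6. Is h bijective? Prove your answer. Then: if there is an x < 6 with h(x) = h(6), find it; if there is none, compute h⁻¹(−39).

23/4

Both pieces are strictly decreasing (slopes −8 and −6), so each is injective on its own interval.
The left piece maps (−∞, 6) onto (−41, ∞); the right piece maps [6, ∞) onto (−∞, −39].
These images overlap. In particular h(6) = −39 (right piece), and solving −8x + 7 = −39 on the left piece gives x = 23/4 < 6.
So h(23/4) = h(6) with 23/4 ≠ 6, and h is not injective, hence not bijective. This x = 23/4 is the requested value below 6.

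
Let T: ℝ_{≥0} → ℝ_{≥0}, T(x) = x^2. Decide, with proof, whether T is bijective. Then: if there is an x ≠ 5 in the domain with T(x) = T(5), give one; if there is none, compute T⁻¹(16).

On ℝ_{≥0}, x ↦ x^2 is strictly increasing (injective) and for any y ∈ ℝ_{≥0} the 2nd root y^{1/2} lies in ℝ_{≥0} (surjective). So T is bijective.
Since x ↦ x^2 is strictly increasing on ℝ_{≥0}, it is injective there, so no x ≠ 5 in the domain has T(x) = T(5). We therefore compute T⁻¹(16) = 16^{1/2} = 4 (indeed 4^2 = 16).

4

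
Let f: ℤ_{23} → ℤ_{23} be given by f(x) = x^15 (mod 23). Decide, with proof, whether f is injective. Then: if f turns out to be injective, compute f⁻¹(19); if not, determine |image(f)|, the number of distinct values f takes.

Since 23 is prime, the nonzero elements of ℤ_{23} form a cyclic group of order 22.
As gcd(15, 22) = 1, raising to the 15th power is a bijection on this group: if a^15 ≡ b^15 then (ab^{−1})^15 = 1, and the only element of order dividing gcd(15, 22) = 1 is 1, so a = b.
With f(0) = 0 this makes f injective on all of ℤ_{23}, hence bijective (finite equal-size domain and codomain). In particular f is injective.
Since f is injective, we find the preimage of 19. The inverse of x ↦ x^15 on (ℤ_{23})^× is x ↦ x^3, because 15·3 = 45 = 2·22 + 1 ≡ 1 (mod 22) and x^{22} = 1 for x ≠ 0 (Fermat). So f⁻¹(19) = 19^3 mod 23.
Repeated squaring mod 23: 19^1 ≡ 19, 19^2 ≡ 19² = 361 ≡ 16. Since 3 = 2 + 1, 19^3 ≡ 16·19: 16·19 = 304 ≡ 5. So 19^3 ≡ 5 (mod 23).
Hence f⁻¹(19) = 5.

5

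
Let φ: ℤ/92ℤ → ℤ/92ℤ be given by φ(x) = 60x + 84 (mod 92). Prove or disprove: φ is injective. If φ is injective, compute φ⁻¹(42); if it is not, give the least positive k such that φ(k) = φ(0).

Recall that φ is injective when φ(s) = φ(t) forces s = t.
We have gcd(60, 92) = 4 > 1. Taking s = 0 and t = 23: φ(0) = 84 and φ(23) = 60·23 + 84 = 1464 ≡ 84 (mod 92).
So φ(0) = φ(23) while 0 ≠ 23, hence φ is not injective.
Since φ is not injective, we find the least positive k with φ(k) = φ(0): this means 60k ≡ 0 (mod 92), i.e. 92 ∣ 60k. Since gcd(60, 92) = 4, dividing through by 4 this holds exactly when 23 ∣ 15k, and as gcd(15, 23) = 1, exactly when 23 ∣ k.
The smallest positive such k is 23.

23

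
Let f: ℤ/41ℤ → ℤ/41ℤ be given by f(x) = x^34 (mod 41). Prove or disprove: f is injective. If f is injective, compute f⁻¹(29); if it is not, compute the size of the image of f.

f(20): Repeated squaring mod 41: 20^1 ≡ 20, 20^2 ≡ 20² = 400 ≡ 31, 20^4 ≡ 31² = 961 ≡ 18, 20^8 ≡ 18² = 324 ≡ 37, 20^16 ≡ 37² = 1369 ≡ 16, 20^32 ≡ 16² = 256 ≡ 10. Since 34 = 32 + 2, 20^34 ≡ 10·31: 10·31 = 310 ≡ 23. So 20^34 ≡ 23 (mod 41).
f(21): Repeated squaring mod 41: 21^1 ≡ 21, 21^2 ≡ 21² = 441 ≡ 31, 21^4 ≡ 31² = 961 ≡ 18, 21^8 ≡ 18² = 324 ≡ 37, 21^16 ≡ 37² = 1369 ≡ 16, 21^32 ≡ 16² = 256 ≡ 10. Since 34 = 32 + 2, 21^34 ≡ 10·31: 10·31 = 310 ≡ 23. So 21^34 ≡ 23 (mod 41).
So f(20) = f(21) = 23 while 20 ≠ 21, thus f is not injective.
Since f is not injective, we determine |image(f)|. Computing x^34 mod 41 for each x (by repeated squaring, reducing mod 41 at every step), the values f(0), f(1), …, f(40) are: 0, 1, 25, 9, 10, 31, 20, 39, 4, 40, 37, 5, 8, 21, 32, 33, 18, 36, 16, 2, 23, 23, 2, 16, 36, 18, 33, 32, 21, 8, 5, 37, 40, 4, 39, 20, 31, 10, 9, 25, 1.
The distinct values are {0, 1, 2, 4, 5, 8, 9, 10, 16, 18, 20, 21, 23, 25, 31, 32, 33, 36, 37, 39, 40}; there are 21 of them.

21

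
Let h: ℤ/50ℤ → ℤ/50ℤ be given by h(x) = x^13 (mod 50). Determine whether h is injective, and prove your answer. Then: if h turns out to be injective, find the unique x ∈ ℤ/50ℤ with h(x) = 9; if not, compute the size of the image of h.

h(0) = 0^13 = 0.
h(10): Repeated squaring mod 50: 10^1 ≡ 10, 10^2 ≡ 10² = 100 ≡ 0, 10^4 ≡ 0² = 0, 10^8 ≡ 0² = 0. Since 13 = 8 + 4 + 1, 10^13 ≡ 0·0·10: 0·0 = 0, then 0·10 = 0. So 10^13 ≡ 0 (mod 50).
So h(0) = h(10) = 0 while 0 ≠ 10, hence h is not injective.
Since h is not injective, we determine |image(h)|. Computing x^13 mod 50 for each x (by repeated squaring, reducing mod 50 at every step), the values h(0), h(1), …, h(49) are: 0, 1, 42, 23, 14, 25, 16, 7, 38, 29, 0, 31, 22, 3, 44, 25, 46, 37, 18, 9, 0, 11, 2, 33, 24, 25, 26, 17, 48, 39, 0, 41, 32, 13, 4, 25, 6, 47, 28, 19, 0, 21, 12, 43, 34, 25, 36, 27, 8, 49.
The distinct values are {0, 1, 2, 3, 4, 6, 7, 8, 9, 11, 12, 13, 14, 16, 17, 18, 19, 21, 22, 23, 24, 25, 26, 27, 28, 29, 31, 32, 33, 34, 36, 37, 38, 39, 41, 42, 43, 44, 46, 47, 48, 49}; there are 42 of them.

42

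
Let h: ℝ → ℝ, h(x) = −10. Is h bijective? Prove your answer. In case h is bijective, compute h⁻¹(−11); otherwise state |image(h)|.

1

h(0) = −10 = h(1) with 0 ≠ 1, so h is not injective, hence not bijective.
Since h is not bijective, we state |image(h)|: the image of h is {−10}, which has 1 element.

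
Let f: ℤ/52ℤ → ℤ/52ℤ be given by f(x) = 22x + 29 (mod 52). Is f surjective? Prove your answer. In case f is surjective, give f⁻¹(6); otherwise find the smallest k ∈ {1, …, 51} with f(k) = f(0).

Since gcd(22, 52) = 2, we have 22x ≡ 0 (mod 2) for all x, so f(x) ≡ 1 (mod 2).
But 0 ≢ 1 (mod 2), so 0 ∈ ℤ/52ℤ has no preimage. Therefore f is not surjective.
Since f is not surjective, we find the least positive k with f(k) = f(0): this means 22k ≡ 0 (mod 52), i.e. 52 ∣ 22k. Since gcd(22, 52) = 2, dividing through by 2 this holds exactly when 26 ∣ 11k, and as gcd(11, 26) = 1, exactly when 26 ∣ k.
The smallest positive such k is 26.

26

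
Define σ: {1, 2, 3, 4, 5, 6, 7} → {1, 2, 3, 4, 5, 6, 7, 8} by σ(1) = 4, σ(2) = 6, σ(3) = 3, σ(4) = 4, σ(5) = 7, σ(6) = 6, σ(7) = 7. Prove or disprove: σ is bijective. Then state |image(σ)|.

σ(1) = 4 = σ(4) with 1 ≠ 4, so σ is not injective, hence not bijective.
The image of σ is {3, 4, 6, 7}, which has 4 elements.

4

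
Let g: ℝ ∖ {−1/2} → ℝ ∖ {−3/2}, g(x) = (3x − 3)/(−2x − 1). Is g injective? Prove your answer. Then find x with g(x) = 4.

Suppose g(x_1) = g(x_2). Cross-multiplying: (3x_1 − 3)(−2x_2 − 1) = (3x_2 − 3)(−2x_1 − 1).
Expanding both sides and cancelling the symmetric terms leaves −9·(x_1 − x_2) = 0. Since −9 ≠ 0, x_1 = x_2. Hence g is injective.
Solving g(x) = 4: cross-multiplying gives 3x − 3 = 4(−2x − 1), which rearranges to 11x = −1, so x = −1/11.

-1/11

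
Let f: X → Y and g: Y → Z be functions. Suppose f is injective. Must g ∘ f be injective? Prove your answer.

not injective

No. Take X = Y = Z = {0, 1}, f = identity (injective), and g(x) = 0 for every x.
Then (g ∘ f)(0) = 0 = (g ∘ f)(1) with 0 ≠ 1, so g ∘ f is not injective.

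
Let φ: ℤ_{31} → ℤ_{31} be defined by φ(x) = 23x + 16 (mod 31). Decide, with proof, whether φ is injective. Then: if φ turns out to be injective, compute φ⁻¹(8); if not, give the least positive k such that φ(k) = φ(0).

If φ(s) = φ(t), then 23s ≡ 23t (mod 31). Because gcd(23, 31) = 1, we may cancel 23 to get s ≡ t (mod 31).
So φ is injective.
We now compute 23⁻¹ mod 31 explicitly. Euclid's algorithm: 31 = 1·23 + 8, 23 = 2·8 + 7, 8 = 1·7 + 1; back-substituting gives 1 = 27·23 − 20·31, so 23⁻¹ ≡ 27 (mod 31).
Since φ is injective, we find φ⁻¹(8): we need 23x ≡ 8 − 16 ≡ 23 (mod 31). Using 23⁻¹ = 27: x ≡ 27·23 = 621 = 20·31 + 1, so x = 1.
Check: φ(1) = 23·1 + 16 = 39 = 1·31 + 8 ≡ 8 (mod 31).

1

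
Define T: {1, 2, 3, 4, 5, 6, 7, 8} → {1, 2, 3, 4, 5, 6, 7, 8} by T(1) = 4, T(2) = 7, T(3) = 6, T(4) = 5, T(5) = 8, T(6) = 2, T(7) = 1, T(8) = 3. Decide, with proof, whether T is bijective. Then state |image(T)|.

8

The values 4, 7, 6, 5, 8, 2, 1, 3 are a permutation of {1, 2, 3, 4, 5, 6, 7, 8}: each element appears exactly once.
So T is injective and surjective, hence bijective.
The image of T is {1, 2, 3, 4, 5, 6, 7, 8}, which has 8 elements.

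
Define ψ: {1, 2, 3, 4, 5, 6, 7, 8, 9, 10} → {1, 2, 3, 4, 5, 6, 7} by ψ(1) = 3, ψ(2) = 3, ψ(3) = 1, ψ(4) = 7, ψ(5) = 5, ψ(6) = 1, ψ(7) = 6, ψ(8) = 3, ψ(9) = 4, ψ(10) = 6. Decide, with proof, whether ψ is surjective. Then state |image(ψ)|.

No element maps to 2, so ψ is not surjective.
The image of ψ is {1, 3, 4, 5, 6, 7}, which has 6 elements.

6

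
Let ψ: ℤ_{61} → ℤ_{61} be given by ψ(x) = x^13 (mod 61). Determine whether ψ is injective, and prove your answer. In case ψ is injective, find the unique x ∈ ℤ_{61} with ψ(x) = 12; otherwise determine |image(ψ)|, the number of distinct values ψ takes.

42

Since 61 is prime, the nonzero elements of ℤ_{61} form a cyclic group of order 60.
As gcd(13, 60) = 1, raising to the 13th power is a bijection on this group: if a^13 ≡ b^13 then (ab^{−1})^13 = 1, and the only element of order dividing gcd(13, 60) = 1 is 1, so a = b.
With ψ(0) = 0 this makes ψ injective on all of ℤ_{61}, hence bijective (finite equal-size domain and codomain). In particular ψ is injective.
Since ψ is injective, we find the preimage of 12. The inverse of x ↦ x^13 on (ℤ_{61})^× is x ↦ x^37, because 13·37 = 481 = 8·60 + 1 ≡ 1 (mod 60) and x^{60} = 1 for x ≠ 0 (Fermat). So ψ⁻¹(12) = 12^37 mod 61.
Repeated squaring mod 61: 12^1 ≡ 12, 12^2 ≡ 12² = 144 ≡ 22, 12^4 ≡ 22² = 484 ≡ 57, 12^8 ≡ 57² = 3249 ≡ 16, 12^16 ≡ 16² = 256 ≡ 12, 12^32 ≡ 12² = 144 ≡ 22. Since 37 = 32 + 4 + 1, 12^37 ≡ 22·57·12: 22·57 = 1254 ≡ 34, then 34·12 = 408 ≡ 42. So 12^37 ≡ 42 (mod 61).
Hence ψ⁻¹(12) = 42.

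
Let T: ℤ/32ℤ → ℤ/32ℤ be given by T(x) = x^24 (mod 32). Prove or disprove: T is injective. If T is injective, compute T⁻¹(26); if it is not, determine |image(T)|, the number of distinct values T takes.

T(0) = 0^24 = 0.
T(2): Repeated squaring mod 32: 2^1 ≡ 2, 2^2 ≡ 2² = 4, 2^4 ≡ 4² = 16, 2^8 ≡ 16² = 256 ≡ 0, 2^16 ≡ 0² = 0. Since 24 = 16 + 8, 2^24 ≡ 0·0: 0·0 = 0. So 2^24 ≡ 0 (mod 32).
So T(0) = T(2) = 0 while 0 ≠ 2, therefore T is not injective.
Since T is not injective, we determine |image(T)|. Computing x^24 mod 32 for each x (by repeated squaring, reducing mod 32 at every step), the values T(0), T(1), …, T(31) are: 0, 1, 0, 1, 0, 1, 0, 1, 0, 1, 0, 1, 0, 1, 0, 1, 0, 1, 0, 1, 0, 1, 0, 1, 0, 1, 0, 1, 0, 1, 0, 1.
The distinct values are {0, 1}; there are 2 of them.

2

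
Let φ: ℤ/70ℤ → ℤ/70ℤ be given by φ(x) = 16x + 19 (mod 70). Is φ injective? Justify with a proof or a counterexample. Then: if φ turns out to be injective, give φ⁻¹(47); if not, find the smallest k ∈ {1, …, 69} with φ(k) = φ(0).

35

Recall that φ is injective when φ(u) = φ(v) forces u = v.
We have gcd(16, 70) = 2 > 1. Taking u = 0 and v = 35: φ(0) = 19 and φ(35) = 16·35 + 19 = 579 ≡ 19 (mod 70).
So φ(0) = φ(35) while 0 ≠ 35, thus φ is not injective.
Since φ is not injective, we find the least positive k with φ(k) = φ(0): this means 16k ≡ 0 (mod 70), i.e. 70 ∣ 16k. Since gcd(16, 70) = 2, dividing through by 2 this holds exactly when 35 ∣ 8k, and as gcd(8, 35) = 1, exactly when 35 ∣ k.
The smallest positive such k is 35.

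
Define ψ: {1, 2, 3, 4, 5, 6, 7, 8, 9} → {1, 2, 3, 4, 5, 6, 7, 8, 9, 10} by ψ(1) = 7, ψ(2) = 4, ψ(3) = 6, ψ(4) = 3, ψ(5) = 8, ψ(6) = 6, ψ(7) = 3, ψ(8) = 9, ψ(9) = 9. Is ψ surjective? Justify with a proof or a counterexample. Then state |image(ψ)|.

6

No element maps to 1, so ψ is not surjective.
The image of ψ is {3, 4, 6, 7, 8, 9}, which has 6 elements.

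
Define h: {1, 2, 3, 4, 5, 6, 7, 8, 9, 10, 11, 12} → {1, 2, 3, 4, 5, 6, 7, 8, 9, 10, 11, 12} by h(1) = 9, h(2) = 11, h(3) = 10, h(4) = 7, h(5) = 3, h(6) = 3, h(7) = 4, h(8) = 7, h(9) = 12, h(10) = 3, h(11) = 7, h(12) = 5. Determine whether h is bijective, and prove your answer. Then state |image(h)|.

h(5) = 3 = h(6) with 5 ≠ 6, so h is not injective, hence not bijective.
The image of h is {3, 4, 5, 7, 9, 10, 11, 12}, which has 8 elements.

8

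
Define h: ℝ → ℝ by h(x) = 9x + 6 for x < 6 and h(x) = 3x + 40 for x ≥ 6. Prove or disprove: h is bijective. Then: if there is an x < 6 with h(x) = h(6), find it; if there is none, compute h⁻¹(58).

52/9

Both pieces are strictly increasing (slopes 9 and 3), so each is injective on its own interval.
The left piece maps (−∞, 6) onto (−∞, 60); the right piece maps [6, ∞) onto [58, ∞).
These images overlap. In particular h(6) = 58 (right piece), and solving 9x + 6 = 58 on the left piece gives x = 52/9 < 6.
So h(52/9) = h(6) with 52/9 ≠ 6, and h is not injective, hence not bijective. This x = 52/9 is the requested value below 6.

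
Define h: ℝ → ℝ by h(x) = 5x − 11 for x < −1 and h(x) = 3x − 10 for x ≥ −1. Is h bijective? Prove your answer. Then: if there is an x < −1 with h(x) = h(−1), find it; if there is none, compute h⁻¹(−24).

-13/5

Both pieces are strictly increasing (slopes 5 and 3), so each is injective on its own interval.
The left piece maps (−∞, −1) onto (−∞, −16); the right piece maps [−1, ∞) onto [−13, ∞).
The images leave a gap (−16 has no preimage), so h is not surjective, hence not bijective.
Because the two images are disjoint, no x < −1 has h(x) = h(−1), so we compute h⁻¹(−24): −24 lies in (−∞, −16), so solve 5x − 11 = −24: x = (−24 + 11)/5 = −13/5.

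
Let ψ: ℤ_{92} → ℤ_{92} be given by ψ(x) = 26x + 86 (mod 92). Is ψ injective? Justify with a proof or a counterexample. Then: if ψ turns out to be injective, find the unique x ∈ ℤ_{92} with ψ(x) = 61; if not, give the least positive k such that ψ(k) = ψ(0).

46

By definition, injectivity means: for all u, v in the domain, ψ(u) = ψ(v) implies u = v.
We have gcd(26, 92) = 2 > 1. Taking u = 0 and v = 46: ψ(0) = 86 and ψ(46) = 26·46 + 86 = 1282 ≡ 86 (mod 92).
So ψ(0) = ψ(46) while 0 ≠ 46, thus ψ is not injective.
Since ψ is not injective, we find the least positive k with ψ(k) = ψ(0): this means 26k ≡ 0 (mod 92), i.e. 92 ∣ 26k. Since gcd(26, 92) = 2, dividing through by 2 this holds exactly when 46 ∣ 13k, and as gcd(13, 46) = 1, exactly when 46 ∣ k.
The smallest positive such k is 46.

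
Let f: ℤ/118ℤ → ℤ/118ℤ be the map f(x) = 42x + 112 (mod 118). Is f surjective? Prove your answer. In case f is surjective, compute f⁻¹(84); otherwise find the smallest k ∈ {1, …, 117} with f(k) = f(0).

Recall that f is surjective if every y in the codomain equals f(x) for some x in the domain.
Since gcd(42, 118) = 2, we have 42x ≡ 0 (mod 2) for all x, so f(x) ≡ 0 (mod 2).
But 1 ≢ 0 (mod 2), so 1 ∈ ℤ/118ℤ has no preimage. Thus f is not surjective.
Since f is not surjective, we find the least positive k with f(k) = f(0): this means 42k ≡ 0 (mod 118), i.e. 118 ∣ 42k. Since gcd(42, 118) = 2, dividing through by 2 this holds exactly when 59 ∣ 21k, and as gcd(21, 59) = 1, exactly when 59 ∣ k.
The smallest positive such k is 59.

59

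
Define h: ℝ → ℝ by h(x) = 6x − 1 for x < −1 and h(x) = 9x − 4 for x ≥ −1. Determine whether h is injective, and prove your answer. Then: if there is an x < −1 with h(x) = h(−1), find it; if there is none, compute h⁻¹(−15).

Both pieces are strictly increasing (slopes 6 and 9), so each is injective on its own interval.
The left piece maps (−∞, −1) onto (−∞, −7); the right piece maps [−1, ∞) onto [−13, ∞).
These images overlap. In particular h(−1) = −13 (right piece), and solving 6x − 1 = −13 on the left piece gives x = −2 < −1.
So h(−2) = h(−1) with −2 ≠ −1, and h is not injective. This x = −2 is the requested value below −1.

-2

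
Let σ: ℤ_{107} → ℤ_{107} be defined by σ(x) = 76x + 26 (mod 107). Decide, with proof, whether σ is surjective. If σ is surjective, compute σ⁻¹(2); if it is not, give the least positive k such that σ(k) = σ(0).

By definition, σ is surjective if every y in the codomain equals σ(x) for some x in the domain.
Since gcd(76, 107) = 1, 76 is invertible modulo 107. Euclid's algorithm: 107 = 1·76 + 31, 76 = 2·31 + 14, 31 = 2·14 + 3, 14 = 4·3 + 2, 3 = 1·2 + 1; back-substituting gives 1 = 69·76 − 49·107, so 76⁻¹ ≡ 69 (mod 107).
For any y ∈ ℤ_{107}, x = 69(y − 26) mod 107 satisfies σ(x) = 76·69(y − 26) + 26 ≡ y (since 76·69 ≡ 1 mod 107). So every y has a preimage.
Thus σ is surjective.
Since σ is surjective, we compute σ⁻¹(2): solve 76x + 26 ≡ 2 (mod 107), i.e. 76x ≡ 83 (mod 107).
Multiplying by 76⁻¹ = 69 gives x ≡ 69·83 = 5727 = 53·107 + 56 ≡ 56 (mod 107).
Check: σ(56) = 76·56 + 26 = 4282 = 40·107 + 2 ≡ 2 (mod 107).

56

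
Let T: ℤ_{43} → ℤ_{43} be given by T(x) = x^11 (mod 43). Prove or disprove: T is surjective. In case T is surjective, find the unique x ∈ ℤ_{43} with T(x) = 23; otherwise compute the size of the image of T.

13

Since 43 is prime, the nonzero elements of ℤ_{43} form a cyclic group of order 42.
As gcd(11, 42) = 1, raising to the 11th power is a bijection on this group: if a^11 ≡ b^11 then (ab^{−1})^11 = 1, and the only element of order dividing gcd(11, 42) = 1 is 1, so a = b.
With T(0) = 0 this makes T injective on all of ℤ_{43}, hence bijective (finite equal-size domain and codomain). In particular T is surjective.
Since T is surjective, we find the preimage of 23. The inverse of x ↦ x^11 on (ℤ_{43})^× is x ↦ x^23, because 11·23 = 253 = 6·42 + 1 ≡ 1 (mod 42) and x^{42} = 1 for x ≠ 0 (Fermat). So T⁻¹(23) = 23^23 mod 43.
Repeated squaring mod 43: 23^1 ≡ 23, 23^2 ≡ 23² = 529 ≡ 13, 23^4 ≡ 13² = 169 ≡ 40, 23^8 ≡ 40² = 1600 ≡ 9, 23^16 ≡ 9² = 81 ≡ 38. Since 23 = 16 + 4 + 2 + 1, 23^23 ≡ 38·40·13·23: 38·40 = 1520 ≡ 15, then 15·13 = 195 ≡ 23, then 23·23 = 529 ≡ 13. So 23^23 ≡ 13 (mod 43).
Hence T⁻¹(23) = 13.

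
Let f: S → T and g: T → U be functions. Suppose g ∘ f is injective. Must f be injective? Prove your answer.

injective

Suppose f(s) = f(t). Applying g: (g ∘ f)(s) = (g ∘ f)(t). Since g ∘ f is injective, s = t. Therefore f is injective.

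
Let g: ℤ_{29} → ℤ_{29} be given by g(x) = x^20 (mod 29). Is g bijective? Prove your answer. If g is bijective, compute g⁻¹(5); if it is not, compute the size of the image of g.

g(2): Repeated squaring mod 29: 2^1 ≡ 2, 2^2 ≡ 2² = 4, 2^4 ≡ 4² = 16, 2^8 ≡ 16² = 256 ≡ 24, 2^16 ≡ 24² = 576 ≡ 25. Since 20 = 16 + 4, 2^20 ≡ 25·16: 25·16 = 400 ≡ 23. So 2^20 ≡ 23 (mod 29).
g(5): Repeated squaring mod 29: 5^1 ≡ 5, 5^2 ≡ 5² = 25, 5^4 ≡ 25² = 625 ≡ 16, 5^8 ≡ 16² = 256 ≡ 24, 5^16 ≡ 24² = 576 ≡ 25. Since 20 = 16 + 4, 5^20 ≡ 25·16: 25·16 = 400 ≡ 23. So 5^20 ≡ 23 (mod 29).
So g(2) = g(5) = 23 while 2 ≠ 5, so g is not injective, hence not bijective.
Since g is not bijective, we determine |image(g)|. Computing x^20 mod 29 for each x (by repeated squaring, reducing mod 29 at every step), the values g(0), g(1), …, g(28) are: 0, 1, 23, 25, 7, 23, 24, 25, 16, 16, 7, 20, 1, 20, 24, 24, 20, 1, 20, 7, 16, 16, 25, 24, 23, 7, 25, 23, 1.
The distinct values are {0, 1, 7, 16, 20, 23, 24, 25}; there are 8 of them.

8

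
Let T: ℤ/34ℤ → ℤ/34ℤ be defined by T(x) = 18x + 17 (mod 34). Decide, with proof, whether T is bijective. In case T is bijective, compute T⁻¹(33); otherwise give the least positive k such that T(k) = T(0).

17

We have gcd(18, 34) = 2 > 1. Taking x_1 = 0 and x_2 = 17: T(0) = 17 and T(17) = 18·17 + 17 = 323 ≡ 17 (mod 34).
So T(0) = T(17) while 0 ≠ 17, therefore T is not injective, hence not bijective.
Since T is not bijective, we find the least positive k with T(k) = T(0): this means 18k ≡ 0 (mod 34), i.e. 34 ∣ 18k. Since gcd(18, 34) = 2, dividing through by 2 this holds exactly when 17 ∣ 9k, and as gcd(9, 17) = 1, exactly when 17 ∣ k.
The smallest positive such k is 17.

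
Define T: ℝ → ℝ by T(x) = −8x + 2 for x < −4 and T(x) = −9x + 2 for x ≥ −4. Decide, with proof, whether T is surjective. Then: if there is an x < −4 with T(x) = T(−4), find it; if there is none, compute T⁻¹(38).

-9/2

Both pieces are strictly decreasing (slopes −8 and −9), so each is injective on its own interval.
The left piece maps (−∞, −4) onto (34, ∞); the right piece maps [−4, ∞) onto (−∞, 38].
The union (34, ∞) ∪ (−∞, 38] covers ℝ, so T is surjective.
For the follow-up: the images overlap, so an x < −4 with T(x) = T(−4) exists. T(−4) = 38; solving −8x + 2 = 38 for x < −4 gives x = (38 − 2)/(−8) = −9/2.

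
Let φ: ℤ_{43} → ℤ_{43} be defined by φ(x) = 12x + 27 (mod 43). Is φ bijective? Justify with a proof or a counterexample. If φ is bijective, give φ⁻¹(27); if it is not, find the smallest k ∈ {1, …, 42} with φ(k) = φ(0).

0

If φ(u) = φ(v), then 12u ≡ 12v (mod 43). Because gcd(12, 43) = 1, we may cancel 12 to get u ≡ v (mod 43).
We now compute 12⁻¹ mod 43 explicitly. Euclid's algorithm: 43 = 3·12 + 7, 12 = 1·7 + 5, 7 = 1·5 + 2, 5 = 2·2 + 1; back-substituting gives 1 = 18·12 − 5·43, so 12⁻¹ ≡ 18 (mod 43).
For any y ∈ ℤ_{43}, x = 18(y − 27) mod 43 satisfies φ(x) = 12·18(y − 27) + 27 ≡ y (since 12·18 ≡ 1 mod 43). So every y has a preimage.
So φ is bijective.
Since φ is bijective, we compute φ⁻¹(27): solve 12x + 27 ≡ 27 (mod 43), i.e. 12x ≡ 0 (mod 43).
Multiplying by 12⁻¹ = 18 gives x ≡ 18·0 = 0 ≡ 0 (mod 43).
Check: φ(0) = 12·0 + 27 = 27 ≡ 27 (mod 43).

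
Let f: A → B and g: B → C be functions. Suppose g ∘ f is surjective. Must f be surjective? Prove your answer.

No. Take A = {1, 2, 3}, B = {1, 2, 3, 4, 5, 6}, C = {1}, f(a) = 1 for every a ∈ A, and g(b) = 1 for every b ∈ B.
Then g ∘ f is surjective onto {1}, but 6 ∈ B has no preimage under f, so f is not surjective.

not surjective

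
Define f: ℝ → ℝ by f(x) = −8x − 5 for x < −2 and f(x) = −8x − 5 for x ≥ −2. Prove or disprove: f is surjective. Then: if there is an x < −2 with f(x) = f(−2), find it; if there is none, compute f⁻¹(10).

-15/8

Both pieces are strictly decreasing (slopes −8 and −8), so each is injective on its own interval.
The left piece maps (−∞, −2) onto (11, ∞); the right piece maps [−2, ∞) onto (−∞, 11].
These images together cover ℝ, so f is surjective.
Because the two images are disjoint, no x < −2 has f(x) = f(−2), so we compute f⁻¹(10): 10 lies in (−∞, 11], so solve −8x − 5 = 10: x = (10 + 5)/(−8) = −15/8.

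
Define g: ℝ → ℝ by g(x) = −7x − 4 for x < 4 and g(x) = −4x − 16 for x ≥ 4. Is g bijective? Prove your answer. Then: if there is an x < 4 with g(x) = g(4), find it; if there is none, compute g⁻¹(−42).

13/2

Both pieces are strictly decreasing (slopes −7 and −4), so each is injective on its own interval.
The left piece maps (−∞, 4) onto (−32, ∞); the right piece maps [4, ∞) onto (−∞, −32].
Since −32 = −32, the images partition ℝ: g is injective and surjective, hence bijective.
Because the two images are disjoint, no x < 4 has g(x) = g(4), so we compute g⁻¹(−42): −42 lies in (−∞, −32], so solve −4x − 16 = −42: x = (−42 + 16)/(−4) = 13/2.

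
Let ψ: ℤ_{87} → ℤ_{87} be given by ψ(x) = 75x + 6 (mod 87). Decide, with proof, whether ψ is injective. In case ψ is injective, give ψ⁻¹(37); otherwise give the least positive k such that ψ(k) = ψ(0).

29

We have gcd(75, 87) = 3 > 1. Taking x_1 = 0 and x_2 = 29: ψ(0) = 6 and ψ(29) = 75·29 + 6 = 2181 ≡ 6 (mod 87).
So ψ(0) = ψ(29) while 0 ≠ 29, therefore ψ is not injective.
Since ψ is not injective, we find the least positive k with ψ(k) = ψ(0): this means 75k ≡ 0 (mod 87), i.e. 87 ∣ 75k. Since gcd(75, 87) = 3, dividing through by 3 this holds exactly when 29 ∣ 25k, and as gcd(25, 29) = 1, exactly when 29 ∣ k.
The smallest positive such k is 29.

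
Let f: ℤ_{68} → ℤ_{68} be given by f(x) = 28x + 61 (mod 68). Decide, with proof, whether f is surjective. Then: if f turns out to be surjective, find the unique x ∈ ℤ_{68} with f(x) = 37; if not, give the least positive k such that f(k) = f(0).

Since gcd(28, 68) = 4, we have 28x ≡ 0 (mod 4) for all x, so f(x) ≡ 1 (mod 4).
But 0 ≢ 1 (mod 4), so 0 ∈ ℤ_{68} has no preimage. Therefore f is not surjective.
Since f is not surjective, we find the least positive k with f(k) = f(0): this means 28k ≡ 0 (mod 68), i.e. 68 ∣ 28k. Since gcd(28, 68) = 4, dividing through by 4 this holds exactly when 17 ∣ 7k, and as gcd(7, 17) = 1, exactly when 17 ∣ k.
The smallest positive such k is 17.

17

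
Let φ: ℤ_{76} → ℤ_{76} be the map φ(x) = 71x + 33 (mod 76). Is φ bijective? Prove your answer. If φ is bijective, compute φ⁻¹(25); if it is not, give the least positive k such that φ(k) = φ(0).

Recall that φ is injective if φ(s) = φ(t) implies s = t.
If φ(s) = φ(t), then 71s ≡ 71t (mod 76). Because gcd(71, 76) = 1, we may cancel 71 to get s ≡ t (mod 76).
We now compute 71⁻¹ mod 76 explicitly. Euclid's algorithm: 76 = 1·71 + 5, 71 = 14·5 + 1; back-substituting gives 1 = 15·71 − 14·76, so 71⁻¹ ≡ 15 (mod 76).
For any y ∈ ℤ_{76}, x = 15(y − 33) mod 76 satisfies φ(x) = 71·15(y − 33) + 33 ≡ y (since 71·15 ≡ 1 mod 76). So every y has a preimage.
Thus φ is bijective.
Since φ is bijective, we find φ⁻¹(25): we need 71x ≡ 25 − 33 ≡ 68 (mod 76). Using 71⁻¹ = 15: x ≡ 15·68 = 1020 = 13·76 + 32, so x = 32.
Check: φ(32) = 71·32 + 33 = 2305 = 30·76 + 25 ≡ 25 (mod 76).

32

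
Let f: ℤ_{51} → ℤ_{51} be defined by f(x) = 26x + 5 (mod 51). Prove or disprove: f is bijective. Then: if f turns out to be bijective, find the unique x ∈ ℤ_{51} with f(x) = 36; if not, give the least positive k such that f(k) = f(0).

Suppose f(a) = f(b) in ℤ_{51}. Then 26a + 5 ≡ 26b + 5 (mod 51), so 26(a − b) ≡ 0 (mod 51).
Since gcd(26, 51) = 1, 26 is invertible modulo 51, therefore a − b ≡ 0 (mod 51), i.e. a = b.
We now compute 26⁻¹ mod 51 explicitly. Euclid's algorithm: 51 = 1·26 + 25, 26 = 1·25 + 1; back-substituting gives 1 = 2·26 − 1·51, so 26⁻¹ ≡ 2 (mod 51).
Then y ↦ 2(y − 5) is a two-sided inverse to f, so every y ∈ ℤ_{51} has a preimage.
Therefore f is bijective.
Since f is bijective, we find f⁻¹(36): we need 26x ≡ 36 − 5 ≡ 31 (mod 51). Using 26⁻¹ = 2: x ≡ 2·31 = 62 = 1·51 + 11, so x = 11.
Check: f(11) = 26·11 + 5 = 291 = 5·51 + 36 ≡ 36 (mod 51).

11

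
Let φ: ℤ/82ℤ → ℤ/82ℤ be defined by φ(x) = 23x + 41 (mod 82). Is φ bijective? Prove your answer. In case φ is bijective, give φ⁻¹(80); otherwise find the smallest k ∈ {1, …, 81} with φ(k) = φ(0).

If φ(a) = φ(b), then 23a ≡ 23b (mod 82). Because gcd(23, 82) = 1, we may cancel 23 to get a ≡ b (mod 82).
We now compute 23⁻¹ mod 82 explicitly. Euclid's algorithm: 82 = 3·23 + 13, 23 = 1·13 + 10, 13 = 1·10 + 3, 10 = 3·3 + 1; back-substituting gives 1 = 25·23 − 7·82, so 23⁻¹ ≡ 25 (mod 82).
Then y ↦ 25(y − 41) is a two-sided inverse to φ, so every y ∈ ℤ/82ℤ has a preimage.
So φ is bijective.
Since φ is bijective, we compute φ⁻¹(80): solve 23x + 41 ≡ 80 (mod 82), i.e. 23x ≡ 39 (mod 82).
Multiplying by 23⁻¹ = 25 gives x ≡ 25·39 = 975 = 11·82 + 73 ≡ 73 (mod 82).
Check: φ(73) = 23·73 + 41 = 1720 = 20·82 + 80 ≡ 80 (mod 82).

73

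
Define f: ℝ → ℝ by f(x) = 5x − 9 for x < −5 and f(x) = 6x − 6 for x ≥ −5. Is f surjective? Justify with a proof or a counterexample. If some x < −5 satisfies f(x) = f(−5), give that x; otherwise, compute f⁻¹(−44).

-27/5

Both pieces are strictly increasing (slopes 5 and 6), so each is injective on its own interval.
The left piece maps (−∞, −5) onto (−∞, −34); the right piece maps [−5, ∞) onto [−36, ∞).
The union (−∞, −34) ∪ [−36, ∞) covers ℝ, so f is surjective.
For the follow-up: the images overlap, so an x < −5 with f(x) = f(−5) exists. f(−5) = −36; solving 5x − 9 = −36 for x < −5 gives x = (−36 + 9)/5 = −27/5.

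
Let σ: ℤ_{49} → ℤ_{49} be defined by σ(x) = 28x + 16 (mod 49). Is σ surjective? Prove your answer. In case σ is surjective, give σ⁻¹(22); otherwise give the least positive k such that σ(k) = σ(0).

7

Recall: surjectivity means every element of the codomain has a preimage under σ.
Since gcd(28, 49) = 7, we have 28x ≡ 0 (mod 7) for all x, so σ(x) ≡ 2 (mod 7).
But 0 ≢ 2 (mod 7), so 0 ∈ ℤ_{49} has no preimage. Thus σ is not surjective.
Since σ is not surjective, we find the least positive k with σ(k) = σ(0): this means 28k ≡ 0 (mod 49), i.e. 49 ∣ 28k. Since gcd(28, 49) = 7, dividing through by 7 this holds exactly when 7 ∣ 4k, and as gcd(4, 7) = 1, exactly when 7 ∣ k.
The smallest positive such k is 7.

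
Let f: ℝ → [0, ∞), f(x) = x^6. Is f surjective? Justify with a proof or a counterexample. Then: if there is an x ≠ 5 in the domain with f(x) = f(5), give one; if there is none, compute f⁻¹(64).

-5

For any y ∈ [0, ∞), x = y^{1/6} ∈ ℝ satisfies x^6 = y, so f is surjective.
For the follow-up, such an x exists: taking x = −5 ∈ ℝ gives f(−5) = 15625 = f(5) with −5 ≠ 5.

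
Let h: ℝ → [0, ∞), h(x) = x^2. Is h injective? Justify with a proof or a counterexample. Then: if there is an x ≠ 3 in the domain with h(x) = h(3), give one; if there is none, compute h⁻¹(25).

h(3) = 9 = (−3)^2 = h(−3) (since 2 is even), with 3 ≠ −3. So h is not injective.
For the follow-up, such an x exists: taking x = −3 ∈ ℝ gives h(−3) = 9 = h(3) with −3 ≠ 3.

-3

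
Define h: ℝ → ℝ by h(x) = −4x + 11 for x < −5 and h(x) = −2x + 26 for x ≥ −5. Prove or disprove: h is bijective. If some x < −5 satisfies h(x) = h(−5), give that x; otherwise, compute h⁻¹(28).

Both pieces are strictly decreasing (slopes −4 and −2), so each is injective on its own interval.
The left piece maps (−∞, −5) onto (31, ∞); the right piece maps [−5, ∞) onto (−∞, 36].
These images overlap. In particular h(−5) = 36 (right piece), and solving −4x + 11 = 36 on the left piece gives x = −25/4 < −5.
So h(−25/4) = h(−5) with −25/4 ≠ −5, and h is not injective, hence not bijective. This x = −25/4 is the requested value below −5.

-25/4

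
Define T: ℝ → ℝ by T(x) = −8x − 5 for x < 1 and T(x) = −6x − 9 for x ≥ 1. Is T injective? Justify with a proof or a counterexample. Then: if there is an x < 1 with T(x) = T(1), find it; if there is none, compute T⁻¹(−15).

1

Both pieces are strictly decreasing (slopes −8 and −6), so each is injective on its own interval.
The left piece maps (−∞, 1) onto (−13, ∞); the right piece maps [1, ∞) onto (−∞, −15].
These images are disjoint, so no value is attained by both pieces. Hence T is injective.
Because the two images are disjoint, no x < 1 has T(x) = T(1), so we compute T⁻¹(−15): −15 lies in (−∞, −15], so solve −6x − 9 = −15: x = (−15 + 9)/(−6) = 1.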